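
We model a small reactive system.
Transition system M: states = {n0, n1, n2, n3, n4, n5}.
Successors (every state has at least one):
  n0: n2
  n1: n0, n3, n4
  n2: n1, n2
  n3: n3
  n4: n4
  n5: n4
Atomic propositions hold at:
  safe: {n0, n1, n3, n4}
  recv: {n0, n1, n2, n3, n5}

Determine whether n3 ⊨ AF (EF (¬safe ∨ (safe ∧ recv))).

Yes

Sat(¬safe) = {n2, n5}
Sat(safe ∧ recv) = {n0, n1, n3}
Sat(¬safe ∨ (safe ∧ recv)) = {n0, n1, n2, n3, n5}
EF (¬safe ∨ (safe ∧ recv)): least fixpoint, start Z0 = {n0, n1, n2, n3, n5}, add states with some successor in Z. Already a fixed point.
Sat(EF (¬safe ∨ (safe ∧ recv))) = {n0, n1, n2, n3, n5}
AF (EF (¬safe ∨ (safe ∧ recv))): least fixpoint, start Z0 = {n0, n1, n2, n3, n5}, add states with every successor in Z. Already a fixed point.
Sat(AF (EF (¬safe ∨ (safe ∧ recv)))) = {n0, n1, n2, n3, n5}
n3 ∈ Sat(AF (EF (¬safe ∨ (safe ∧ recv)))) = {n0, n1, n2, n3, n5}, so the formula holds at n3.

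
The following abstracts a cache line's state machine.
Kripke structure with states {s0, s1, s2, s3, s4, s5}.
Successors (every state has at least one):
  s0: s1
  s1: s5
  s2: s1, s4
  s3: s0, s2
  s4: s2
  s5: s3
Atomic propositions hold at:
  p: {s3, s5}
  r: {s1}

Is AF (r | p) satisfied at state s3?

Sat(r | p) = {s1, s3, s5}
AF (r | p): least fixpoint, start Z0 = {s1, s3, s5}, add states with every successor in Z. Z1 = {s0, s1, s3, s5}; fixed.
Sat(AF (r | p)) = {s0, s1, s3, s5}
s3 ∈ Sat(AF (r | p)) = {s0, s1, s3, s5}, so the formula holds at s3.

Yes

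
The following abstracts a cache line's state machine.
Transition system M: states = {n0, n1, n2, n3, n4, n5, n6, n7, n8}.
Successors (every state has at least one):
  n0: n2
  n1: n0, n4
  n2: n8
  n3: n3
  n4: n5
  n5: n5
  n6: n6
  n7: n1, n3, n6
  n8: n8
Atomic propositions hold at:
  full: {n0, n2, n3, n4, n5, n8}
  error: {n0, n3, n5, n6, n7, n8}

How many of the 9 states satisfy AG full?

6

AG full: greatest fixpoint, start Z0 = {n0, n2, n3, n4, n5, n8}, keep only states in Sat with every successor in Z. Already a fixed point.
Sat(AG full) = {n0, n2, n3, n4, n5, n8}
|Sat(AG full)| = |{n0, n2, n3, n4, n5, n8}| = 6.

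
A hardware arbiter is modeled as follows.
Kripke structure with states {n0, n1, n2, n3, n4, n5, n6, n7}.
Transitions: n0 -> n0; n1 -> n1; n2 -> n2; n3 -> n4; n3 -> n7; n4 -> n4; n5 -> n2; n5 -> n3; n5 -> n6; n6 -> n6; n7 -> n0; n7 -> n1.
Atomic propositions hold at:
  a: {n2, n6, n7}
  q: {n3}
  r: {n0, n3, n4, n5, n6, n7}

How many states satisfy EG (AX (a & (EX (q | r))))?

1

Sat(q | r) = {n0, n3, n4, n5, n6, n7}
Sat(EX (q | r)) = {s : some successor in {n0, n3, n4, n5, n6, n7}} = {n0, n3, n4, n5, n6, n7}
Sat(a & (EX (q | r))) = {n6, n7}
Sat(AX (a & (EX (q | r)))) = {s : every successor in {n6, n7}} = {n6}
EG (AX (a & (EX (q | r)))): greatest fixpoint, start Z0 = {n6}, keep only states in Sat with some successor in Z. Already a fixed point.
Sat(EG (AX (a & (EX (q | r))))) = {n6}
|Sat(EG (AX (a & (EX (q | r)))))| = |{n6}| = 1.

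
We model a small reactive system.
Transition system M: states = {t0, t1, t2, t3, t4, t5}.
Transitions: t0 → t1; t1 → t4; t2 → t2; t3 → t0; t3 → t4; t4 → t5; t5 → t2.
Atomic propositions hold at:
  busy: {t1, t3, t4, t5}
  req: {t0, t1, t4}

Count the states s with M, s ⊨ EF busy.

5

EF busy: least fixpoint, start Z0 = {t1, t3, t4, t5}, add states with some successor in Z. Z1 = {t0, t1, t3, t4, t5}; fixed.
Sat(EF busy) = {t0, t1, t3, t4, t5}
|Sat(EF busy)| = |{t0, t1, t3, t4, t5}| = 5.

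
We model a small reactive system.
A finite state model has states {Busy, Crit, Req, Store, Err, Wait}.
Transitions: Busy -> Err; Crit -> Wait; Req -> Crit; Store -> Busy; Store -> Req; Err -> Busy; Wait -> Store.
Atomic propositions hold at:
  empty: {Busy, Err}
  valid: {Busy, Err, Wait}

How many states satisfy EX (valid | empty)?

4

Sat(valid | empty) = {Busy, Err, Wait}
Sat(EX (valid | empty)) = {s : some successor in {Busy, Err, Wait}} = {Busy, Crit, Store, Err}
|Sat(EX (valid | empty))| = |{Busy, Crit, Store, Err}| = 4.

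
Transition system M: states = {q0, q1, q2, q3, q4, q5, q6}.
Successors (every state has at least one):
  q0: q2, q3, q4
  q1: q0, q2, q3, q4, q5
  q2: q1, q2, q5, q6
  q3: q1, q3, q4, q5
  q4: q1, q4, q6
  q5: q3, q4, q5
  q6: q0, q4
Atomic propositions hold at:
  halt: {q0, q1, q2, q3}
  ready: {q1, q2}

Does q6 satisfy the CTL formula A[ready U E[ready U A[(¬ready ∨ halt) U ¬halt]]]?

Yes

Sat(¬ready) = {q0, q3, q4, q5, q6}
Sat(¬ready ∨ halt) = {q0, q1, q2, q3, q4, q5, q6}
Sat(¬halt) = {q4, q5, q6}
A[(¬ready ∨ halt) U ¬halt]: least fixpoint, start Z0 = Sat(¬halt) = {q4, q5, q6}, add states in Sat(¬ready ∨ halt) with every successor in Z. Already a fixed point.
Sat(A[(¬ready ∨ halt) U ¬halt]) = {q4, q5, q6}
E[ready U A[(¬ready ∨ halt) U ¬halt]]: least fixpoint, start Z0 = Sat(A[(¬ready ∨ halt) U ¬halt]) = {q4, q5, q6}, add states in Sat(ready) with some successor in Z. Z1 = {q1, q2, q4, q5, q6}; fixed.
Sat(E[ready U A[(¬ready ∨ halt) U ¬halt]]) = {q1, q2, q4, q5, q6}
A[ready U E[ready U A[(¬ready ∨ halt) U ¬halt]]]: least fixpoint, start Z0 = Sat(E[ready U A[(¬ready ∨ halt) U ¬halt]]) = {q1, q2, q4, q5, q6}, add states in Sat(ready) with every successor in Z. Already a fixed point.
Sat(A[ready U E[ready U A[(¬ready ∨ halt) U ¬halt]]]) = {q1, q2, q4, q5, q6}
q6 ∈ Sat(A[ready U E[ready U A[(¬ready ∨ halt) U ¬halt]]]) = {q1, q2, q4, q5, q6}, so the formula holds at q6.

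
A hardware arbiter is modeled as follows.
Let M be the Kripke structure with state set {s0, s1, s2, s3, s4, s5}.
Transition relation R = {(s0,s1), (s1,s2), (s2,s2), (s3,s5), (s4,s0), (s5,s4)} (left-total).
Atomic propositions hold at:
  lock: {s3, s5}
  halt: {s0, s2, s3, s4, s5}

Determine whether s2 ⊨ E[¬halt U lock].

No

Sat(¬halt) = {s1}
E[¬halt U lock]: least fixpoint, start Z0 = Sat(lock) = {s3, s5}, add states in Sat(¬halt) with some successor in Z. Already a fixed point.
Sat(E[¬halt U lock]) = {s3, s5}
s2 ∉ Sat(E[¬halt U lock]) = {s3, s5}, so the formula does not hold at s2.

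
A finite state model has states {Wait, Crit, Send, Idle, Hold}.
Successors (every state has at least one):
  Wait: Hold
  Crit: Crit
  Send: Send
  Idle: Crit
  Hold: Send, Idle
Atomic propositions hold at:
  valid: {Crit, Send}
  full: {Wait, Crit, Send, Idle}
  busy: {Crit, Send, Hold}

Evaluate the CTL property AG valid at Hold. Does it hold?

AG valid: greatest fixpoint, start Z0 = {Crit, Send}, keep only states in Sat with every successor in Z. Already a fixed point.
Sat(AG valid) = {Crit, Send}
Hold ∉ Sat(AG valid) = {Crit, Send}, so the formula does not hold at Hold.

No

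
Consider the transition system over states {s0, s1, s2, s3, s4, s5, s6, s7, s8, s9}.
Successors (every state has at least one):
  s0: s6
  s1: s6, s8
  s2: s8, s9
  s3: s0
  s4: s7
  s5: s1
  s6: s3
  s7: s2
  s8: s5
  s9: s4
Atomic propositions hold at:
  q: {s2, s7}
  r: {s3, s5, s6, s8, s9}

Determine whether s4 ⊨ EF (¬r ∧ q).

Sat(¬r) = {s0, s1, s2, s4, s7}
Sat(¬r ∧ q) = {s2, s7}
EF (¬r ∧ q): least fixpoint, start Z0 = {s2, s7}, add states with some successor in Z. Z1 = {s2, s4, s7}; Z2 = {s2, s4, s7, s9}; fixed.
Sat(EF (¬r ∧ q)) = {s2, s4, s7, s9}
s4 ∈ Sat(EF (¬r ∧ q)) = {s2, s4, s7, s9}, so the formula holds at s4.

Yes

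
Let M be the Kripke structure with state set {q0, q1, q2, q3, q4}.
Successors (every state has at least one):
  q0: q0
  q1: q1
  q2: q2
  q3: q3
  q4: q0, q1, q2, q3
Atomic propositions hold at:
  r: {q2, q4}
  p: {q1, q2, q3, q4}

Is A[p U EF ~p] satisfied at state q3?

Sat(~p) = {q0}
EF ~p: least fixpoint, start Z0 = {q0}, add states with some successor in Z. Z1 = {q0, q4}; fixed.
Sat(EF ~p) = {q0, q4}
A[p U EF ~p]: least fixpoint, start Z0 = Sat(EF ~p) = {q0, q4}, add states in Sat(p) with every successor in Z. Already a fixed point.
Sat(A[p U EF ~p]) = {q0, q4}
q3 ∉ Sat(A[p U EF ~p]) = {q0, q4}, so the formula does not hold at q3.

No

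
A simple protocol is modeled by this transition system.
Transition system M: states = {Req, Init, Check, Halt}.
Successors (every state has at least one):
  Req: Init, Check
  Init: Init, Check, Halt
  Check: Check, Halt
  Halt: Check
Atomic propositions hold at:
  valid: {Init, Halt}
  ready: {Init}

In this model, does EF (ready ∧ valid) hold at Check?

Sat(ready ∧ valid) = {Init}
EF (ready ∧ valid): least fixpoint, start Z0 = {Init}, add states with some successor in Z. Z1 = {Req, Init}; fixed.
Sat(EF (ready ∧ valid)) = {Req, Init}
Check ∉ Sat(EF (ready ∧ valid)) = {Req, Init}, so the formula does not hold at Check.

No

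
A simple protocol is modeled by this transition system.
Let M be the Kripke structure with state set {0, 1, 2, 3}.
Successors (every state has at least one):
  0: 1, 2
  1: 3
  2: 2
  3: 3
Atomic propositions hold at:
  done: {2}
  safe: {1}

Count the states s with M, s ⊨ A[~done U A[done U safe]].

Sat(~done) = {0, 1, 3}
A[done U safe]: least fixpoint, start Z0 = Sat(safe) = {1}, add states in Sat(done) with every successor in Z. Already a fixed point.
Sat(A[done U safe]) = {1}
A[~done U A[done U safe]]: least fixpoint, start Z0 = Sat(A[done U safe]) = {1}, add states in Sat(~done) with every successor in Z. Already a fixed point.
Sat(A[~done U A[done U safe]]) = {1}
|Sat(A[~done U A[done U safe]])| = |{1}| = 1.

1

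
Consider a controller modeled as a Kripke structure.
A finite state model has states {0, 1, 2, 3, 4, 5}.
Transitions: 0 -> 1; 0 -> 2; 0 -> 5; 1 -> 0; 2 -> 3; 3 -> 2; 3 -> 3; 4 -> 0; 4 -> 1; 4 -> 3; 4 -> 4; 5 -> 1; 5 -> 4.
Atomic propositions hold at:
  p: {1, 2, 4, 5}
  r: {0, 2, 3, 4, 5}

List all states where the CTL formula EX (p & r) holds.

{0, 3, 4, 5}

Sat(p & r) = {2, 4, 5}
Sat(EX (p & r)) = {s : some successor in {2, 4, 5}} = {0, 3, 4, 5}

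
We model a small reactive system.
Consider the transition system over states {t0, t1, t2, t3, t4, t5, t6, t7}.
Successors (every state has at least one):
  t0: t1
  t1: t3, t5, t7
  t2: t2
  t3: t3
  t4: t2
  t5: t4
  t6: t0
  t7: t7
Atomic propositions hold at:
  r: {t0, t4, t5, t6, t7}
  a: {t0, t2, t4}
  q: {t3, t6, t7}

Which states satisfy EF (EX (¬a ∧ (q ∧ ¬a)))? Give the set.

{t0, t1, t3, t6, t7}

Sat(¬a) = {t1, t3, t5, t6, t7}
Sat(q ∧ ¬a) = {t3, t6, t7}
Sat(¬a ∧ (q ∧ ¬a)) = {t3, t6, t7}
Sat(EX (¬a ∧ (q ∧ ¬a))) = {s : some successor in {t3, t6, t7}} = {t1, t3, t7}
EF (EX (¬a ∧ (q ∧ ¬a))): least fixpoint, start Z0 = {t1, t3, t7}, add states with some successor in Z. Z1 = {t0, t1, t3, t7}; Z2 = {t0, t1, t3, t6, t7}; fixed.
Sat(EF (EX (¬a ∧ (q ∧ ¬a)))) = {t0, t1, t3, t6, t7}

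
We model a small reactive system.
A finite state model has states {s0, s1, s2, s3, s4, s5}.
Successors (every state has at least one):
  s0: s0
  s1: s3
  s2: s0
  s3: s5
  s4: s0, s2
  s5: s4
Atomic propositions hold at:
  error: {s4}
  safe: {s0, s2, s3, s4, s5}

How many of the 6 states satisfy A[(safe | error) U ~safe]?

Sat(safe | error) = {s0, s2, s3, s4, s5}
Sat(~safe) = {s1}
A[(safe | error) U ~safe]: least fixpoint, start Z0 = Sat(~safe) = {s1}, add states in Sat(safe | error) with every successor in Z. Already a fixed point.
Sat(A[(safe | error) U ~safe]) = {s1}
|Sat(A[(safe | error) U ~safe])| = |{s1}| = 1.

1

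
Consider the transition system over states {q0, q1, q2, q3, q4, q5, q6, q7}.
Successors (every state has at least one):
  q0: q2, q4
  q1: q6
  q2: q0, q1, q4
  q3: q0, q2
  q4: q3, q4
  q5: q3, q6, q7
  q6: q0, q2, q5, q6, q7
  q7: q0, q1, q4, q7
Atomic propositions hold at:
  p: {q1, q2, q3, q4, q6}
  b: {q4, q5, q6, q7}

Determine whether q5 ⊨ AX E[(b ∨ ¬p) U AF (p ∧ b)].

No

Sat(¬p) = {q0, q5, q7}
Sat(b ∨ ¬p) = {q0, q4, q5, q6, q7}
Sat(p ∧ b) = {q4, q6}
AF (p ∧ b): least fixpoint, start Z0 = {q4, q6}, add states with every successor in Z. Z1 = {q1, q4, q6}; fixed.
Sat(AF (p ∧ b)) = {q1, q4, q6}
E[(b ∨ ¬p) U AF (p ∧ b)]: least fixpoint, start Z0 = Sat(AF (p ∧ b)) = {q1, q4, q6}, add states in Sat(b ∨ ¬p) with some successor in Z. Z1 = {q0, q1, q4, q5, q6, q7}; fixed.
Sat(E[(b ∨ ¬p) U AF (p ∧ b)]) = {q0, q1, q4, q5, q6, q7}
Sat(AX E[(b ∨ ¬p) U AF (p ∧ b)]) = {s : every successor in {q0, q1, q4, q5, q6, q7}} = {q1, q2, q7}
q5 ∉ Sat(AX E[(b ∨ ¬p) U AF (p ∧ b)]) = {q1, q2, q7}, so the formula does not hold at q5.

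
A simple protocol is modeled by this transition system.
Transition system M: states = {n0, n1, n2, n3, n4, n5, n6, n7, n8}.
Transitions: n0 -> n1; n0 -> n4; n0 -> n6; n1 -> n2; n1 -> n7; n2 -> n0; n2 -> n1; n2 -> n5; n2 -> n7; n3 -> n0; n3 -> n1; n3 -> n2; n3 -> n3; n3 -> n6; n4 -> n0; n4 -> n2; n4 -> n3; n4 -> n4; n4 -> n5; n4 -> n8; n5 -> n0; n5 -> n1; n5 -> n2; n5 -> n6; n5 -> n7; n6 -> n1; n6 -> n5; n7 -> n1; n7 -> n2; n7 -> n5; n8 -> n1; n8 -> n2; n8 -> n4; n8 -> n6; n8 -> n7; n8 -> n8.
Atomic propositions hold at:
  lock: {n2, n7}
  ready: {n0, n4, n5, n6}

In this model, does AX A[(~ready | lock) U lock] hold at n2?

No

Sat(~ready) = {n1, n2, n3, n7, n8}
Sat(~ready | lock) = {n1, n2, n3, n7, n8}
A[(~ready | lock) U lock]: least fixpoint, start Z0 = Sat(lock) = {n2, n7}, add states in Sat(~ready | lock) with every successor in Z. Z1 = {n1, n2, n7}; fixed.
Sat(A[(~ready | lock) U lock]) = {n1, n2, n7}
Sat(AX A[(~ready | lock) U lock]) = {s : every successor in {n1, n2, n7}} = {n1}
n2 ∉ Sat(AX A[(~ready | lock) U lock]) = {n1}, so the formula does not hold at n2.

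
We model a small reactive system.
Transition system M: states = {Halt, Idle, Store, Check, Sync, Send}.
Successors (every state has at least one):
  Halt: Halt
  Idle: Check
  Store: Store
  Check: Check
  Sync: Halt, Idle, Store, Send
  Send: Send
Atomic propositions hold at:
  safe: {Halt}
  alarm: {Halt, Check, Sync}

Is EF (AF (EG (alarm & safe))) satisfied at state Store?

Sat(alarm & safe) = {Halt}
EG (alarm & safe): greatest fixpoint, start Z0 = {Halt}, keep only states in Sat with some successor in Z. Already a fixed point.
Sat(EG (alarm & safe)) = {Halt}
AF (EG (alarm & safe)): least fixpoint, start Z0 = {Halt}, add states with every successor in Z. Already a fixed point.
Sat(AF (EG (alarm & safe))) = {Halt}
EF (AF (EG (alarm & safe))): least fixpoint, start Z0 = {Halt}, add states with some successor in Z. Z1 = {Halt, Sync}; fixed.
Sat(EF (AF (EG (alarm & safe)))) = {Halt, Sync}
Store ∉ Sat(EF (AF (EG (alarm & safe)))) = {Halt, Sync}, so the formula does not hold at Store.

No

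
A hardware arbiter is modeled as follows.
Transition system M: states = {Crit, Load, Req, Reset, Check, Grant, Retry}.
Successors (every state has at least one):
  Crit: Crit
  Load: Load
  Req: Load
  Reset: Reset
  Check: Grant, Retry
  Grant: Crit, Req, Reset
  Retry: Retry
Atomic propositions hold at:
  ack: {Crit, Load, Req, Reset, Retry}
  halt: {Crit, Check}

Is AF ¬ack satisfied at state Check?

Yes

Sat(¬ack) = {Check, Grant}
AF ¬ack: least fixpoint, start Z0 = {Check, Grant}, add states with every successor in Z. Already a fixed point.
Sat(AF ¬ack) = {Check, Grant}
Check ∈ Sat(AF ¬ack) = {Check, Grant}, so the formula holds at Check.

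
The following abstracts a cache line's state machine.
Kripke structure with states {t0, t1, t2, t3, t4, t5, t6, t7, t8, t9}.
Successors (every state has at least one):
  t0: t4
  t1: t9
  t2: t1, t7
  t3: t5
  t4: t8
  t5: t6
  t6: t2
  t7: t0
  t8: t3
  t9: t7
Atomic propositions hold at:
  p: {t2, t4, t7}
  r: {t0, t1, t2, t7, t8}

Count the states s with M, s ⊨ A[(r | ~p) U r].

9

Sat(~p) = {t0, t1, t3, t5, t6, t8, t9}
Sat(r | ~p) = {t0, t1, t2, t3, t5, t6, t7, t8, t9}
A[(r | ~p) U r]: least fixpoint, start Z0 = Sat(r) = {t0, t1, t2, t7, t8}, add states in Sat(r | ~p) with every successor in Z. Z1 = {t0, t1, t2, t6, t7, t8, t9}; Z2 = {t0, t1, t2, t5, t6, t7, t8, t9}; Z3 = {t0, t1, t2, t3, t5, t6, t7, t8, t9}; fixed.
Sat(A[(r | ~p) U r]) = {t0, t1, t2, t3, t5, t6, t7, t8, t9}
|Sat(A[(r | ~p) U r])| = |{t0, t1, t2, t3, t5, t6, t7, t8, t9}| = 9.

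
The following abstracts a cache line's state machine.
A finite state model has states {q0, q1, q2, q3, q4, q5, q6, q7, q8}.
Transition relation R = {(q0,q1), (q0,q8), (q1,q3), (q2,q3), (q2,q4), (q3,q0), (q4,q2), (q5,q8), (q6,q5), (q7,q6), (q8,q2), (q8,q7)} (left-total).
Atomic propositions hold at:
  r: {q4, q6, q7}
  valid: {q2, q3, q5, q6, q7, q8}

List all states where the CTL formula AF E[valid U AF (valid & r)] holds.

Sat(valid & r) = {q6, q7}
AF (valid & r): least fixpoint, start Z0 = {q6, q7}, add states with every successor in Z. Already a fixed point.
Sat(AF (valid & r)) = {q6, q7}
E[valid U AF (valid & r)]: least fixpoint, start Z0 = Sat(AF (valid & r)) = {q6, q7}, add states in Sat(valid) with some successor in Z. Z1 = {q6, q7, q8}; Z2 = {q5, q6, q7, q8}; fixed.
Sat(E[valid U AF (valid & r)]) = {q5, q6, q7, q8}
AF E[valid U AF (valid & r)]: least fixpoint, start Z0 = {q5, q6, q7, q8}, add states with every successor in Z. Already a fixed point.
Sat(AF E[valid U AF (valid & r)]) = {q5, q6, q7, q8}

{q5, q6, q7, q8}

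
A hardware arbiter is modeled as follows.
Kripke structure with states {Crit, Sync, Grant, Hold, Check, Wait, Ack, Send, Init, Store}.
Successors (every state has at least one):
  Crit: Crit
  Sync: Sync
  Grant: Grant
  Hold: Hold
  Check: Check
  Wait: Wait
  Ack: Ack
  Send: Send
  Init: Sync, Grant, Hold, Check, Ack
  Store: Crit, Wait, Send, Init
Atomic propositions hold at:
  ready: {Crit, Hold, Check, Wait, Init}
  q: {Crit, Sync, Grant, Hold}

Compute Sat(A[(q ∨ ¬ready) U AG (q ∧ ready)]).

{Crit, Hold}

Sat(¬ready) = {Sync, Grant, Ack, Send, Store}
Sat(q ∨ ¬ready) = {Crit, Sync, Grant, Hold, Ack, Send, Store}
Sat(q ∧ ready) = {Crit, Hold}
AG (q ∧ ready): greatest fixpoint, start Z0 = {Crit, Hold}, keep only states in Sat with every successor in Z. Already a fixed point.
Sat(AG (q ∧ ready)) = {Crit, Hold}
A[(q ∨ ¬ready) U AG (q ∧ ready)]: least fixpoint, start Z0 = Sat(AG (q ∧ ready)) = {Crit, Hold}, add states in Sat(q ∨ ¬ready) with every successor in Z. Already a fixed point.
Sat(A[(q ∨ ¬ready) U AG (q ∧ ready)]) = {Crit, Hold}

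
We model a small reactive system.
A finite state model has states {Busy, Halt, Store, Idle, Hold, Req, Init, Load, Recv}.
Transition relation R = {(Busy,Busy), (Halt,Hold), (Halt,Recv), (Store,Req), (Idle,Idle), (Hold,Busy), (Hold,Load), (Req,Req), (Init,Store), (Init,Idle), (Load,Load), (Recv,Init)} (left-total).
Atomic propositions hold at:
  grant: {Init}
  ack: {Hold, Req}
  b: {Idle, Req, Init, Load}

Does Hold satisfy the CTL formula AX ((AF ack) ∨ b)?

No

AF ack: least fixpoint, start Z0 = {Hold, Req}, add states with every successor in Z. Z1 = {Store, Hold, Req}; fixed.
Sat(AF ack) = {Store, Hold, Req}
Sat((AF ack) ∨ b) = {Store, Idle, Hold, Req, Init, Load}
Sat(AX ((AF ack) ∨ b)) = {s : every successor in {Store, Idle, Hold, Req, Init, Load}} = {Store, Idle, Req, Init, Load, Recv}
Hold ∉ Sat(AX ((AF ack) ∨ b)) = {Store, Idle, Req, Init, Load, Recv}, so the formula does not hold at Hold.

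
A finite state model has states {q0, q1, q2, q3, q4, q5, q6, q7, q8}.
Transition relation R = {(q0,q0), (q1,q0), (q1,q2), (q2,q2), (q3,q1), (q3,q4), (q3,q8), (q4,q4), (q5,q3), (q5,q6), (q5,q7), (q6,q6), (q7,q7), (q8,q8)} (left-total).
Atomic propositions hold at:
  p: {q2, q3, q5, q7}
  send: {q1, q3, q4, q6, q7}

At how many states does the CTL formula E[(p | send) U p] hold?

5

Sat(p | send) = {q1, q2, q3, q4, q5, q6, q7}
E[(p | send) U p]: least fixpoint, start Z0 = Sat(p) = {q2, q3, q5, q7}, add states in Sat(p | send) with some successor in Z. Z1 = {q1, q2, q3, q5, q7}; fixed.
Sat(E[(p | send) U p]) = {q1, q2, q3, q5, q7}
|Sat(E[(p | send) U p])| = |{q1, q2, q3, q5, q7}| = 5.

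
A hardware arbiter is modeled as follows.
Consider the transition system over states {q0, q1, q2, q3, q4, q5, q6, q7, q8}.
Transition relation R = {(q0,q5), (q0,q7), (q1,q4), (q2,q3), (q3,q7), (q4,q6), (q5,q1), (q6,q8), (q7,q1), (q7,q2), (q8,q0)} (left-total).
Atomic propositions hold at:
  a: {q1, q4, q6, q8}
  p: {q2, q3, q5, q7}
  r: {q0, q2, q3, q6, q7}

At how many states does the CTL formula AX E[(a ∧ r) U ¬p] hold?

Sat(a ∧ r) = {q6}
Sat(¬p) = {q0, q1, q4, q6, q8}
E[(a ∧ r) U ¬p]: least fixpoint, start Z0 = Sat(¬p) = {q0, q1, q4, q6, q8}, add states in Sat(a ∧ r) with some successor in Z. Already a fixed point.
Sat(E[(a ∧ r) U ¬p]) = {q0, q1, q4, q6, q8}
Sat(AX E[(a ∧ r) U ¬p]) = {s : every successor in {q0, q1, q4, q6, q8}} = {q1, q4, q5, q6, q8}
|Sat(AX E[(a ∧ r) U ¬p])| = |{q1, q4, q5, q6, q8}| = 5.

5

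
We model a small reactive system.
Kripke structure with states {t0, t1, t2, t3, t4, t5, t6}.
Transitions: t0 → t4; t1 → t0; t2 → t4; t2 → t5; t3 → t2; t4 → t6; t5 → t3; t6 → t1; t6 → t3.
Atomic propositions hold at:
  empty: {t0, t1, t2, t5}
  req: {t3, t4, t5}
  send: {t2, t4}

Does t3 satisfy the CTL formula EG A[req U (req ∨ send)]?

Sat(req ∨ send) = {t2, t3, t4, t5}
A[req U (req ∨ send)]: least fixpoint, start Z0 = Sat((req ∨ send)) = {t2, t3, t4, t5}, add states in Sat(req) with every successor in Z. Already a fixed point.
Sat(A[req U (req ∨ send)]) = {t2, t3, t4, t5}
EG A[req U (req ∨ send)]: greatest fixpoint, start Z0 = {t2, t3, t4, t5}, keep only states in Sat with some successor in Z. Z1 = {t2, t3, t5}; fixed.
Sat(EG A[req U (req ∨ send)]) = {t2, t3, t5}
t3 ∈ Sat(EG A[req U (req ∨ send)]) = {t2, t3, t5}, so the formula holds at t3.

Yes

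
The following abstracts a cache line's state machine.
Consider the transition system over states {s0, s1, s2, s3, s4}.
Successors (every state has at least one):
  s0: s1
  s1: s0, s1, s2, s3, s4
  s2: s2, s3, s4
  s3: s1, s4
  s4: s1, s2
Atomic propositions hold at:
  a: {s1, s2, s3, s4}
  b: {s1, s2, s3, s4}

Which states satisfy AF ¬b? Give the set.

{s0}

Sat(¬b) = {s0}
AF ¬b: least fixpoint, start Z0 = {s0}, add states with every successor in Z. Already a fixed point.
Sat(AF ¬b) = {s0}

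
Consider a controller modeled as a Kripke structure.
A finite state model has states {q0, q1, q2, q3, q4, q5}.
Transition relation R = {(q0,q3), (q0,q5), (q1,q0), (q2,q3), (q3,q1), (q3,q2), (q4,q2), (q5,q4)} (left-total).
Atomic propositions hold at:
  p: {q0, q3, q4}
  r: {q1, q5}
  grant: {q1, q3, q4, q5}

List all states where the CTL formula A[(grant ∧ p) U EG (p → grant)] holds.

{q2, q3, q4, q5}

Sat(grant ∧ p) = {q3, q4}
Sat(p → grant) = {q1, q2, q3, q4, q5}
EG (p → grant): greatest fixpoint, start Z0 = {q1, q2, q3, q4, q5}, keep only states in Sat with some successor in Z. Z1 = {q2, q3, q4, q5}; fixed.
Sat(EG (p → grant)) = {q2, q3, q4, q5}
A[(grant ∧ p) U EG (p → grant)]: least fixpoint, start Z0 = Sat(EG (p → grant)) = {q2, q3, q4, q5}, add states in Sat(grant ∧ p) with every successor in Z. Already a fixed point.
Sat(A[(grant ∧ p) U EG (p → grant)]) = {q2, q3, q4, q5}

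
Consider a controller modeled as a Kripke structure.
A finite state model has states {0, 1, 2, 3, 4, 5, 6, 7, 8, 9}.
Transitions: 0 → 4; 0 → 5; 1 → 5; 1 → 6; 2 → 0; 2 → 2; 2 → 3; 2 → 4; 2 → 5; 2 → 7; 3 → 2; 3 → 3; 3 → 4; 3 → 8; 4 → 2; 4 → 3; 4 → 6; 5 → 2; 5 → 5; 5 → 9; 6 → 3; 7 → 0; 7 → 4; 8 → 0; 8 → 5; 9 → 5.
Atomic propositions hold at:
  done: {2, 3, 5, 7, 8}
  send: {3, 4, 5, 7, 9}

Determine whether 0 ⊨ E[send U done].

No

E[send U done]: least fixpoint, start Z0 = Sat(done) = {2, 3, 5, 7, 8}, add states in Sat(send) with some successor in Z. Z1 = {2, 3, 4, 5, 7, 8, 9}; fixed.
Sat(E[send U done]) = {2, 3, 4, 5, 7, 8, 9}
0 ∉ Sat(E[send U done]) = {2, 3, 4, 5, 7, 8, 9}, so the formula does not hold at 0.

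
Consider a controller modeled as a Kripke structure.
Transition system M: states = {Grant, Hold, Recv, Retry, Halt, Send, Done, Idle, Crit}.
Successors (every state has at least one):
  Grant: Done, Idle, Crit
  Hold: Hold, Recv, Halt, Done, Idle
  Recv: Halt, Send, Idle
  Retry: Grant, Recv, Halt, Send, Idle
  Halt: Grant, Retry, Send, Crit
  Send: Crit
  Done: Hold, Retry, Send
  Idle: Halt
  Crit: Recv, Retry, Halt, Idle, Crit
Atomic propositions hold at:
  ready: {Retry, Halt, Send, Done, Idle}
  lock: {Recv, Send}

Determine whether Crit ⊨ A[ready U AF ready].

No

AF ready: least fixpoint, start Z0 = {Retry, Halt, Send, Done, Idle}, add states with every successor in Z. Z1 = {Recv, Retry, Halt, Send, Done, Idle}; fixed.
Sat(AF ready) = {Recv, Retry, Halt, Send, Done, Idle}
A[ready U AF ready]: least fixpoint, start Z0 = Sat(AF ready) = {Recv, Retry, Halt, Send, Done, Idle}, add states in Sat(ready) with every successor in Z. Already a fixed point.
Sat(A[ready U AF ready]) = {Recv, Retry, Halt, Send, Done, Idle}
Crit ∉ Sat(A[ready U AF ready]) = {Recv, Retry, Halt, Send, Done, Idle}, so the formula does not hold at Crit.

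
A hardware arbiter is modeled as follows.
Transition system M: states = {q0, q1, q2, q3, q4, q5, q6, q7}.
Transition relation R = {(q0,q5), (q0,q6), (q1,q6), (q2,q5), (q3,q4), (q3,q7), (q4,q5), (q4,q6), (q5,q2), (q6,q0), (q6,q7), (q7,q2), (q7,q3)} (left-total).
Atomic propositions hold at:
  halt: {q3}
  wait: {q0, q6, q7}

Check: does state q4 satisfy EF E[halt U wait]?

Yes

E[halt U wait]: least fixpoint, start Z0 = Sat(wait) = {q0, q6, q7}, add states in Sat(halt) with some successor in Z. Z1 = {q0, q3, q6, q7}; fixed.
Sat(E[halt U wait]) = {q0, q3, q6, q7}
EF E[halt U wait]: least fixpoint, start Z0 = {q0, q3, q6, q7}, add states with some successor in Z. Z1 = {q0, q1, q3, q4, q6, q7}; fixed.
Sat(EF E[halt U wait]) = {q0, q1, q3, q4, q6, q7}
q4 ∈ Sat(EF E[halt U wait]) = {q0, q1, q3, q4, q6, q7}, so the formula holds at q4.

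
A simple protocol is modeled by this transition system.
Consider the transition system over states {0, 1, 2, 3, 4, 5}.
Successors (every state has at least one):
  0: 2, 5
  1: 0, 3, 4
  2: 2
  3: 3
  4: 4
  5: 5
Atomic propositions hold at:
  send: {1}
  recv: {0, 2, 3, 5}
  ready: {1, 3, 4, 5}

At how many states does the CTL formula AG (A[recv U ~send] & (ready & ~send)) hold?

Sat(~send) = {0, 2, 3, 4, 5}
A[recv U ~send]: least fixpoint, start Z0 = Sat(~send) = {0, 2, 3, 4, 5}, add states in Sat(recv) with every successor in Z. Already a fixed point.
Sat(A[recv U ~send]) = {0, 2, 3, 4, 5}
Sat(ready & ~send) = {3, 4, 5}
Sat(A[recv U ~send] & (ready & ~send)) = {3, 4, 5}
AG (A[recv U ~send] & (ready & ~send)): greatest fixpoint, start Z0 = {3, 4, 5}, keep only states in Sat with every successor in Z. Already a fixed point.
Sat(AG (A[recv U ~send] & (ready & ~send))) = {3, 4, 5}
|Sat(AG (A[recv U ~send] & (ready & ~send)))| = |{3, 4, 5}| = 3.

3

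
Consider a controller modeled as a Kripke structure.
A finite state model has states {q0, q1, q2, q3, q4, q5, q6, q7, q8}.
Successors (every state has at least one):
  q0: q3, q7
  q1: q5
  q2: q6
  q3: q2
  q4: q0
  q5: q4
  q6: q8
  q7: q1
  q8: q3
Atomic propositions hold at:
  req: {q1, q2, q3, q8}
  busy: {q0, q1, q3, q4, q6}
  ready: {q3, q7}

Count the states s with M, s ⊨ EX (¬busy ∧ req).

Sat(¬busy) = {q2, q5, q7, q8}
Sat(¬busy ∧ req) = {q2, q8}
Sat(EX (¬busy ∧ req)) = {s : some successor in {q2, q8}} = {q3, q6}
|Sat(EX (¬busy ∧ req))| = |{q3, q6}| = 2.

2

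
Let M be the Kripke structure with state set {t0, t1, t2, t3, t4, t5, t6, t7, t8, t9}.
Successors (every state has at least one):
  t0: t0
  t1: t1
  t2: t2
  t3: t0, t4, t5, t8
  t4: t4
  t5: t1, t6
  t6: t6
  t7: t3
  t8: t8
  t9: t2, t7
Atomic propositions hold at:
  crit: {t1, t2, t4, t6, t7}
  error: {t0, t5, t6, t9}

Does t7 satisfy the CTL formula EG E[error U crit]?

E[error U crit]: least fixpoint, start Z0 = Sat(crit) = {t1, t2, t4, t6, t7}, add states in Sat(error) with some successor in Z. Z1 = {t1, t2, t4, t5, t6, t7, t9}; fixed.
Sat(E[error U crit]) = {t1, t2, t4, t5, t6, t7, t9}
EG E[error U crit]: greatest fixpoint, start Z0 = {t1, t2, t4, t5, t6, t7, t9}, keep only states in Sat with some successor in Z. Z1 = {t1, t2, t4, t5, t6, t9}; fixed.
Sat(EG E[error U crit]) = {t1, t2, t4, t5, t6, t9}
t7 ∉ Sat(EG E[error U crit]) = {t1, t2, t4, t5, t6, t9}, so the formula does not hold at t7.

No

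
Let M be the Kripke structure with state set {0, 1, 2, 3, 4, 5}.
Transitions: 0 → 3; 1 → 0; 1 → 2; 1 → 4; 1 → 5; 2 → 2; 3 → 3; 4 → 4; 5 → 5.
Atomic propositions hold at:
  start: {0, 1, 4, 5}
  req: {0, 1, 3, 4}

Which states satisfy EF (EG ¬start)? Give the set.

Sat(¬start) = {2, 3}
EG ¬start: greatest fixpoint, start Z0 = {2, 3}, keep only states in Sat with some successor in Z. Already a fixed point.
Sat(EG ¬start) = {2, 3}
EF (EG ¬start): least fixpoint, start Z0 = {2, 3}, add states with some successor in Z. Z1 = {0, 1, 2, 3}; fixed.
Sat(EF (EG ¬start)) = {0, 1, 2, 3}

{0, 1, 2, 3}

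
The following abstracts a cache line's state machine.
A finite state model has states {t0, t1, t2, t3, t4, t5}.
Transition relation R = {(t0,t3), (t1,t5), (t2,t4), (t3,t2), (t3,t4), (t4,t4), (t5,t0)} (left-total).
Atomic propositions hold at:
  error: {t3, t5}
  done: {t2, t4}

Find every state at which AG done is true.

AG done: greatest fixpoint, start Z0 = {t2, t4}, keep only states in Sat with every successor in Z. Already a fixed point.
Sat(AG done) = {t2, t4}

{t2, t4}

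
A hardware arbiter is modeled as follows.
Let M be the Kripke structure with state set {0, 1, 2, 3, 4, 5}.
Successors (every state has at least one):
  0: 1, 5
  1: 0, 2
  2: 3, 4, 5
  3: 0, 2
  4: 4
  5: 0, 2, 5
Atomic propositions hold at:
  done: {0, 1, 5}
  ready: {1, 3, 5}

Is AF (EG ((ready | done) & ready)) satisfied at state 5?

Sat(ready | done) = {0, 1, 3, 5}
Sat((ready | done) & ready) = {1, 3, 5}
EG ((ready | done) & ready): greatest fixpoint, start Z0 = {1, 3, 5}, keep only states in Sat with some successor in Z. Z1 = {5}; fixed.
Sat(EG ((ready | done) & ready)) = {5}
AF (EG ((ready | done) & ready)): least fixpoint, start Z0 = {5}, add states with every successor in Z. Already a fixed point.
Sat(AF (EG ((ready | done) & ready))) = {5}
5 ∈ Sat(AF (EG ((ready | done) & ready))) = {5}, so the formula holds at 5.

Yes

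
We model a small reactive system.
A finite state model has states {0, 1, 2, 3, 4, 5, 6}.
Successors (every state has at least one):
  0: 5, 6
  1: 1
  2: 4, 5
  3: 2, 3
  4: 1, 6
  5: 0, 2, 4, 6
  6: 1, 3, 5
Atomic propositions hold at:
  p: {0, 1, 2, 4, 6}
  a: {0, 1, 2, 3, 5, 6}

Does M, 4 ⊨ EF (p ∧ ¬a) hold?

Sat(¬a) = {4}
Sat(p ∧ ¬a) = {4}
EF (p ∧ ¬a): least fixpoint, start Z0 = {4}, add states with some successor in Z. Z1 = {2, 4, 5}; Z2 = {0, 2, 3, 4, 5, 6}; fixed.
Sat(EF (p ∧ ¬a)) = {0, 2, 3, 4, 5, 6}
4 ∈ Sat(EF (p ∧ ¬a)) = {0, 2, 3, 4, 5, 6}, so the formula holds at 4.

Yes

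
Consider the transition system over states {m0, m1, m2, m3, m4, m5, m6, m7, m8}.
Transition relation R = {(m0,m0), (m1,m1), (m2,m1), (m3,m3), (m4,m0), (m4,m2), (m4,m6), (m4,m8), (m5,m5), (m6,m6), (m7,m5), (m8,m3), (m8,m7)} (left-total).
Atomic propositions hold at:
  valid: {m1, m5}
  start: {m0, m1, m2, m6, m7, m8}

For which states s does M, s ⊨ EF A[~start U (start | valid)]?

Sat(~start) = {m3, m4, m5}
Sat(start | valid) = {m0, m1, m2, m5, m6, m7, m8}
A[~start U (start | valid)]: least fixpoint, start Z0 = Sat((start | valid)) = {m0, m1, m2, m5, m6, m7, m8}, add states in Sat(~start) with every successor in Z. Z1 = {m0, m1, m2, m4, m5, m6, m7, m8}; fixed.
Sat(A[~start U (start | valid)]) = {m0, m1, m2, m4, m5, m6, m7, m8}
EF A[~start U (start | valid)]: least fixpoint, start Z0 = {m0, m1, m2, m4, m5, m6, m7, m8}, add states with some successor in Z. Already a fixed point.
Sat(EF A[~start U (start | valid)]) = {m0, m1, m2, m4, m5, m6, m7, m8}

{m0, m1, m2, m4, m5, m6, m7, m8}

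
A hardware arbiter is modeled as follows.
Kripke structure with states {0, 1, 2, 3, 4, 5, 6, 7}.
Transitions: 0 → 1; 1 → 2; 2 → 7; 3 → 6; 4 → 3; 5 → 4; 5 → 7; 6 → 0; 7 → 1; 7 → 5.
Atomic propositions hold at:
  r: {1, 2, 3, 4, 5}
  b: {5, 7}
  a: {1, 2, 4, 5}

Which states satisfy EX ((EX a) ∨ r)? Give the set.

{0, 1, 2, 4, 5, 6, 7}

Sat(EX a) = {s : some successor in {1, 2, 4, 5}} = {0, 1, 5, 7}
Sat((EX a) ∨ r) = {0, 1, 2, 3, 4, 5, 7}
Sat(EX ((EX a) ∨ r)) = {s : some successor in {0, 1, 2, 3, 4, 5, 7}} = {0, 1, 2, 4, 5, 6, 7}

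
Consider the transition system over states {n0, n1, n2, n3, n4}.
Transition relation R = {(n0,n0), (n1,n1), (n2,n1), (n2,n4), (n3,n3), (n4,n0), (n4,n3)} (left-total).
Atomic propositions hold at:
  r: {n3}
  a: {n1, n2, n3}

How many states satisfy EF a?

EF a: least fixpoint, start Z0 = {n1, n2, n3}, add states with some successor in Z. Z1 = {n1, n2, n3, n4}; fixed.
Sat(EF a) = {n1, n2, n3, n4}
|Sat(EF a)| = |{n1, n2, n3, n4}| = 4.

4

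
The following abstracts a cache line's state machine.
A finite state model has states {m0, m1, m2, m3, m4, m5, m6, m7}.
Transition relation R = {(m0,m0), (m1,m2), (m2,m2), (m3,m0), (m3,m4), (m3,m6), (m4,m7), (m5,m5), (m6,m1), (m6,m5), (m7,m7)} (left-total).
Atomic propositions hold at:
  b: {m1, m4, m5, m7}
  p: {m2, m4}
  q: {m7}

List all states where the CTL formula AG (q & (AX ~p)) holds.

{m7}

Sat(~p) = {m0, m1, m3, m5, m6, m7}
Sat(AX ~p) = {s : every successor in {m0, m1, m3, m5, m6, m7}} = {m0, m4, m5, m6, m7}
Sat(q & (AX ~p)) = {m7}
AG (q & (AX ~p)): greatest fixpoint, start Z0 = {m7}, keep only states in Sat with every successor in Z. Already a fixed point.
Sat(AG (q & (AX ~p))) = {m7}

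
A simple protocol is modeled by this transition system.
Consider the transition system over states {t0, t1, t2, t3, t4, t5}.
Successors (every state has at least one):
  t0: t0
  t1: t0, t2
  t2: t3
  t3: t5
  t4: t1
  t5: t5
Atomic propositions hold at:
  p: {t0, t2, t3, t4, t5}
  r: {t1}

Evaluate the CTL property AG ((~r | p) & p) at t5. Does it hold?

Yes

Sat(~r) = {t0, t2, t3, t4, t5}
Sat(~r | p) = {t0, t2, t3, t4, t5}
Sat((~r | p) & p) = {t0, t2, t3, t4, t5}
AG ((~r | p) & p): greatest fixpoint, start Z0 = {t0, t2, t3, t4, t5}, keep only states in Sat with every successor in Z. Z1 = {t0, t2, t3, t5}; fixed.
Sat(AG ((~r | p) & p)) = {t0, t2, t3, t5}
t5 ∈ Sat(AG ((~r | p) & p)) = {t0, t2, t3, t5}, so the formula holds at t5.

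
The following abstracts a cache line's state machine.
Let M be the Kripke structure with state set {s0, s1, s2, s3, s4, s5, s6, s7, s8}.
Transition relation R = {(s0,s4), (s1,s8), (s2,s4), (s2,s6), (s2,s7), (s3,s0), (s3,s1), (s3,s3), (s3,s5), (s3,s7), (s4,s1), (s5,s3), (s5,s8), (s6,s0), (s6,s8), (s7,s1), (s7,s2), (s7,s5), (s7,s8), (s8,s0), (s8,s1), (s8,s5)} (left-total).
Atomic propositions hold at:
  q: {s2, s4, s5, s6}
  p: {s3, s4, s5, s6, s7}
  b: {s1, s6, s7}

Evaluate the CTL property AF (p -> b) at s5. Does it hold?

Sat(p -> b) = {s0, s1, s2, s6, s7, s8}
AF (p -> b): least fixpoint, start Z0 = {s0, s1, s2, s6, s7, s8}, add states with every successor in Z. Z1 = {s0, s1, s2, s4, s6, s7, s8}; fixed.
Sat(AF (p -> b)) = {s0, s1, s2, s4, s6, s7, s8}
s5 ∉ Sat(AF (p -> b)) = {s0, s1, s2, s4, s6, s7, s8}, so the formula does not hold at s5.

No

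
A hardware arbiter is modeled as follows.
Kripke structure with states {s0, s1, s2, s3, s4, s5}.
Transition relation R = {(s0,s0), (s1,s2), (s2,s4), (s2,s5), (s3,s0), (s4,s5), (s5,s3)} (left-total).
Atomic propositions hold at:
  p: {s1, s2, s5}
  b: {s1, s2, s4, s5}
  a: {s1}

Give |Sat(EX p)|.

3

Sat(EX p) = {s : some successor in {s1, s2, s5}} = {s1, s2, s4}
|Sat(EX p)| = |{s1, s2, s4}| = 3.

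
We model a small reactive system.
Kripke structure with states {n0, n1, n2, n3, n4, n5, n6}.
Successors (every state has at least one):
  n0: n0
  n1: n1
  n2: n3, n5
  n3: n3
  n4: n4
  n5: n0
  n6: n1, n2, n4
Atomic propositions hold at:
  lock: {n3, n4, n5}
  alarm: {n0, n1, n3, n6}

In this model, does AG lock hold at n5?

No

AG lock: greatest fixpoint, start Z0 = {n3, n4, n5}, keep only states in Sat with every successor in Z. Z1 = {n3, n4}; fixed.
Sat(AG lock) = {n3, n4}
n5 ∉ Sat(AG lock) = {n3, n4}, so the formula does not hold at n5.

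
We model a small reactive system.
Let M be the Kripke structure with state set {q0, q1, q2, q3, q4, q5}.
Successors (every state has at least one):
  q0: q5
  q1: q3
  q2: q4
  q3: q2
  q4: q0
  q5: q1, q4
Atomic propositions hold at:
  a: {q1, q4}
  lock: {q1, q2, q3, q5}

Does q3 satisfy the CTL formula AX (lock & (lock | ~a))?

Sat(~a) = {q0, q2, q3, q5}
Sat(lock | ~a) = {q0, q1, q2, q3, q5}
Sat(lock & (lock | ~a)) = {q1, q2, q3, q5}
Sat(AX (lock & (lock | ~a))) = {s : every successor in {q1, q2, q3, q5}} = {q0, q1, q3}
q3 ∈ Sat(AX (lock & (lock | ~a))) = {q0, q1, q3}, so the formula holds at q3.

Yes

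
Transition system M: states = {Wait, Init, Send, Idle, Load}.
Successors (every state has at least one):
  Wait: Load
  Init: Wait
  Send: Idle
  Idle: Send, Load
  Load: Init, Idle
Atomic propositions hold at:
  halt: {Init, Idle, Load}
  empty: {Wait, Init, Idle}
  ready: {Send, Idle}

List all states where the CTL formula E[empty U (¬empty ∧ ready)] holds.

Sat(¬empty) = {Send, Load}
Sat(¬empty ∧ ready) = {Send}
E[empty U (¬empty ∧ ready)]: least fixpoint, start Z0 = Sat((¬empty ∧ ready)) = {Send}, add states in Sat(empty) with some successor in Z. Z1 = {Send, Idle}; fixed.
Sat(E[empty U (¬empty ∧ ready)]) = {Send, Idle}

{Send, Idle}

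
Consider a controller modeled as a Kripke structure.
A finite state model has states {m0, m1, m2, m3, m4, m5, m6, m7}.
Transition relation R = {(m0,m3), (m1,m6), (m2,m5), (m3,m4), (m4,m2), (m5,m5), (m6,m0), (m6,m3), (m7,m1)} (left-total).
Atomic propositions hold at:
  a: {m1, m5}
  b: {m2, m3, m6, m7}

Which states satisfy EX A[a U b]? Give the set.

{m0, m1, m4, m6, m7}

A[a U b]: least fixpoint, start Z0 = Sat(b) = {m2, m3, m6, m7}, add states in Sat(a) with every successor in Z. Z1 = {m1, m2, m3, m6, m7}; fixed.
Sat(A[a U b]) = {m1, m2, m3, m6, m7}
Sat(EX A[a U b]) = {s : some successor in {m1, m2, m3, m6, m7}} = {m0, m1, m4, m6, m7}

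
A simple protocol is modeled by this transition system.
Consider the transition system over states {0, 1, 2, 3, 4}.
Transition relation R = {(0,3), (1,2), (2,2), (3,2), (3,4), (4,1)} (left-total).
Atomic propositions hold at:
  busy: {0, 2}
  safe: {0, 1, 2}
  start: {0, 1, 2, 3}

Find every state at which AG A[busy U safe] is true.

A[busy U safe]: least fixpoint, start Z0 = Sat(safe) = {0, 1, 2}, add states in Sat(busy) with every successor in Z. Already a fixed point.
Sat(A[busy U safe]) = {0, 1, 2}
AG A[busy U safe]: greatest fixpoint, start Z0 = {0, 1, 2}, keep only states in Sat with every successor in Z. Z1 = {1, 2}; fixed.
Sat(AG A[busy U safe]) = {1, 2}

{1, 2}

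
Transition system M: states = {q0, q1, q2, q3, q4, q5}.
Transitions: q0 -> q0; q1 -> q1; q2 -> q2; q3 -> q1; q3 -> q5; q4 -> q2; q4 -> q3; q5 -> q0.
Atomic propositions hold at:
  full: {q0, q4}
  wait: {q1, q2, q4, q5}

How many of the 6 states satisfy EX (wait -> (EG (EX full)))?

Sat(EX full) = {s : some successor in {q0, q4}} = {q0, q5}
EG (EX full): greatest fixpoint, start Z0 = {q0, q5}, keep only states in Sat with some successor in Z. Already a fixed point.
Sat(EG (EX full)) = {q0, q5}
Sat(wait -> (EG (EX full))) = {q0, q3, q5}
Sat(EX (wait -> (EG (EX full)))) = {s : some successor in {q0, q3, q5}} = {q0, q3, q4, q5}
|Sat(EX (wait -> (EG (EX full))))| = |{q0, q3, q4, q5}| = 4.

4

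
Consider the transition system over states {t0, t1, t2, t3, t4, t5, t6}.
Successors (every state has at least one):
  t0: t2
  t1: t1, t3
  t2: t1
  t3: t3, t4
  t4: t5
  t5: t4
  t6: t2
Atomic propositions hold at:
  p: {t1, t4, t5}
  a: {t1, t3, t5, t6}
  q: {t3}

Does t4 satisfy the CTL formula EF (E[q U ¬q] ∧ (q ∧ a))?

No

Sat(¬q) = {t0, t1, t2, t4, t5, t6}
E[q U ¬q]: least fixpoint, start Z0 = Sat(¬q) = {t0, t1, t2, t4, t5, t6}, add states in Sat(q) with some successor in Z. Z1 = {t0, t1, t2, t3, t4, t5, t6}; fixed.
Sat(E[q U ¬q]) = {t0, t1, t2, t3, t4, t5, t6}
Sat(q ∧ a) = {t3}
Sat(E[q U ¬q] ∧ (q ∧ a)) = {t3}
EF (E[q U ¬q] ∧ (q ∧ a)): least fixpoint, start Z0 = {t3}, add states with some successor in Z. Z1 = {t1, t3}; Z2 = {t1, t2, t3}; Z3 = {t0, t1, t2, t3, t6}; fixed.
Sat(EF (E[q U ¬q] ∧ (q ∧ a))) = {t0, t1, t2, t3, t6}
t4 ∉ Sat(EF (E[q U ¬q] ∧ (q ∧ a))) = {t0, t1, t2, t3, t6}, so the formula does not hold at t4.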